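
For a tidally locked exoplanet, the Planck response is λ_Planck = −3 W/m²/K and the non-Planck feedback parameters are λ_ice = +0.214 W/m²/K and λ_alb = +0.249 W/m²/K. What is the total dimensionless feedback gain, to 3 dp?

0.154

Convert to gains: g_ice = 0.214/3 = 0.07133; g_alb = 0.249/3 = 0.083.
Total gain g = 0.15433.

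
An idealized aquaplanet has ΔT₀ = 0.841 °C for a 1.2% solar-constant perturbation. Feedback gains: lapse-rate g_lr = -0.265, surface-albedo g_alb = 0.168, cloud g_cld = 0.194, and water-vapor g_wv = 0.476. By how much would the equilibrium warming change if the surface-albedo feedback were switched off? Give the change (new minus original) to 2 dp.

Original: g = 0.573, ΔT = 0.841/(1−0.573) = 1.9696 °C.
Without surface-albedo: g' = 0.405, ΔT' = 0.841/(1−0.405) = 1.4134 °C.
Change = 1.4134 − 1.9696 = -0.56 °C.

-0.56 °C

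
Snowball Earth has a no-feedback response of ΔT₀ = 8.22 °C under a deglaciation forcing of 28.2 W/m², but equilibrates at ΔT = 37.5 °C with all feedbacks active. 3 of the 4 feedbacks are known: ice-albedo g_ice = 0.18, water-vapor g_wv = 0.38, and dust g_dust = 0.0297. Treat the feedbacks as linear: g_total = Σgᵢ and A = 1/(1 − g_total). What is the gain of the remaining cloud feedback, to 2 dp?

Amplification A = ΔT/ΔT₀ = 37.5/8.22 = 4.562.
Total gain g = 1 − 1/A = 1 − 1/4.562 = 0.7808.
Known gains sum to 0.18 + 0.38 + 0.0297 = 0.5897.
g_cld = 0.7808 − 0.5897 = 0.19.

0.19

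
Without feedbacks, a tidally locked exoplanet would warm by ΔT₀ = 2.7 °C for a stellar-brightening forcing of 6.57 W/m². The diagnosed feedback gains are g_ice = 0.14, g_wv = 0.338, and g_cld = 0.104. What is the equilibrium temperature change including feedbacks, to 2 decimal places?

Total gain g = 0.14 + 0.338 + 0.104 = 0.582.
Amplification A = 1/(1 − 0.582) = 2.392.
ΔT = 2.7 × 2.392 = 6.46 °C.

6.46 °C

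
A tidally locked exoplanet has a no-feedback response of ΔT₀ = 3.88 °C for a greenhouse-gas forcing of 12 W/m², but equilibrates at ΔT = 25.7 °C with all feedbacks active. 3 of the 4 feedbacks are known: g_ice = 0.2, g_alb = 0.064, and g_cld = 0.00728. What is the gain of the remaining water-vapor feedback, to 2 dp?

Amplification A = ΔT/ΔT₀ = 25.7/3.88 = 6.624.
Total gain g = 1 − 1/A = 1 − 1/6.624 = 0.849.
Known gains sum to 0.2 + 0.064 + 0.00728 = 0.27128.
g_wv = 0.849 − 0.27128 = 0.58.

0.58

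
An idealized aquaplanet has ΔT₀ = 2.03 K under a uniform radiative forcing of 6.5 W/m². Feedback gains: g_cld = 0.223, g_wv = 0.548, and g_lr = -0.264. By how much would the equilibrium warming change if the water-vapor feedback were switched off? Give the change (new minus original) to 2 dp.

Original: g = 0.507, ΔT = 2.03/(1−0.507) = 4.1176 K.
Without water-vapor: g' = -0.041, ΔT' = 2.03/(1+0.041) = 1.9500 K.
Change = 1.9500 − 4.1176 = -2.17 K.

-2.17 K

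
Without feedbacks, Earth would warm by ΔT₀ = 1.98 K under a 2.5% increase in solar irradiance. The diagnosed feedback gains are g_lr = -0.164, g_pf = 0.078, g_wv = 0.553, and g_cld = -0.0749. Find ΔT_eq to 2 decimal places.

Total gain g = -0.164 + 0.078 + 0.553 − 0.0749 = 0.3921.
Amplification A = 1/(1 − 0.3921) = 1.645.
ΔT = 1.98 × 1.645 = 3.26 K.

3.26 K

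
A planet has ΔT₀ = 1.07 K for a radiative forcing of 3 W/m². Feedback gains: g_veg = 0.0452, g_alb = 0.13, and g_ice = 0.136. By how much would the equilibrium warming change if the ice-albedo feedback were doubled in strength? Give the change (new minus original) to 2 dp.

0.38 K

Original: g = 0.3112, ΔT = 1.07/(1−0.3112) = 1.5534 K.
With doubled ice-albedo: g' = 0.4472, ΔT' = 1.07/(1−0.4472) = 1.9356 K.
Change = 1.9356 − 1.5534 = 0.38 K.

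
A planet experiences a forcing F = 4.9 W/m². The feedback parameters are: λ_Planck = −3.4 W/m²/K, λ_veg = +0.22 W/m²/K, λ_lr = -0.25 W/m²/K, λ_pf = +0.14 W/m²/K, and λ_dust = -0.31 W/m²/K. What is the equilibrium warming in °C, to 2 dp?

Net feedback parameter λ = (−3.4) + (+0.22) + (-0.25) + (+0.14) + (-0.31) = -3.6 W/m²/K.
ΔT = −F/λ = −4.9/(-3.6) = 1.36 °C.

1.36 °C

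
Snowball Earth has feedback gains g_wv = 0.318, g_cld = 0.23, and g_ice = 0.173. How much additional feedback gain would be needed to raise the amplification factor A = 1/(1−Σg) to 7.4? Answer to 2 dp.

Current total gain = 0.721.
Target gain for A = 7.4: g* = 1 − 1/7.4 = 0.8649.
Additional gain needed = 0.8649 − 0.721 = 0.14.

0.14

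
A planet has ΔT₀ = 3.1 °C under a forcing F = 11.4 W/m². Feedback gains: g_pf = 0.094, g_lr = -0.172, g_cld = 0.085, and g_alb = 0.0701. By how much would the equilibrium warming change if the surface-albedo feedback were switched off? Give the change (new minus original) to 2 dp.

-0.24 °C

Original: g = 0.0771, ΔT = 3.1/(1−0.0771) = 3.3590 °C.
Without surface-albedo: g' = 0.007, ΔT' = 3.1/(1−0.007) = 3.1219 °C.
Change = 3.1219 − 3.3590 = -0.24 °C.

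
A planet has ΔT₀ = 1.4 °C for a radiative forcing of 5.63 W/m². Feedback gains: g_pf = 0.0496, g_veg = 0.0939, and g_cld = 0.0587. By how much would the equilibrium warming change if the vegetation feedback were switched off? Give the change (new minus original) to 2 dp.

Original: g = 0.2022, ΔT = 1.4/(1−0.2022) = 1.7548 °C.
Without vegetation: g' = 0.1083, ΔT' = 1.4/(1−0.1083) = 1.5700 °C.
Change = 1.5700 − 1.7548 = -0.18 °C.

-0.18 °C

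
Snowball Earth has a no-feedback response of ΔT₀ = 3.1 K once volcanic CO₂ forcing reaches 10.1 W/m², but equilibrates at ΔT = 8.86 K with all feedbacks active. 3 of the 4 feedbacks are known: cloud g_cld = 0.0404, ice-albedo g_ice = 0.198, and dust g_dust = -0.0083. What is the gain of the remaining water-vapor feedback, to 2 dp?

0.42

Amplification A = ΔT/ΔT₀ = 8.86/3.1 = 2.858.
Total gain g = 1 − 1/A = 1 − 1/2.858 = 0.6501.
Known gains sum to 0.0404 + 0.198 − 0.0083 = 0.2301.
g_wv = 0.6501 − 0.2301 = 0.42.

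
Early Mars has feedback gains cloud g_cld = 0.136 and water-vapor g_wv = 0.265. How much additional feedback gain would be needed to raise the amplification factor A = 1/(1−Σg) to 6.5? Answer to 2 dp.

Current total gain = 0.401.
Target gain for A = 6.5: g* = 1 − 1/6.5 = 0.8462.
Additional gain needed = 0.8462 − 0.401 = 0.45.

0.45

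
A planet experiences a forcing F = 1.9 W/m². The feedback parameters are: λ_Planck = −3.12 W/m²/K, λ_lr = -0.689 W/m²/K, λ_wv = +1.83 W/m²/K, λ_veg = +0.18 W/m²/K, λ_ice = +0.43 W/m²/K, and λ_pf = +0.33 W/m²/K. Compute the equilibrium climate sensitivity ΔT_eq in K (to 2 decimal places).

1.83 K

Net feedback parameter λ = (−3.12) + (-0.689) + (+1.83) + (+0.18) + (+0.43) + (+0.33) = -1.039 W/m²/K.
ΔT = −F/λ = −1.9/(-1.039) = 1.83 K.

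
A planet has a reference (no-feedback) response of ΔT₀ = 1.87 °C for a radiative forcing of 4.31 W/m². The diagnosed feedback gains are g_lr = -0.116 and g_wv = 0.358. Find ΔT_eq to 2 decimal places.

Total gain g = -0.116 + 0.358 = 0.242.
Amplification A = 1/(1 − 0.242) = 1.319.
ΔT = 1.87 × 1.319 = 2.47 °C.

2.47 °C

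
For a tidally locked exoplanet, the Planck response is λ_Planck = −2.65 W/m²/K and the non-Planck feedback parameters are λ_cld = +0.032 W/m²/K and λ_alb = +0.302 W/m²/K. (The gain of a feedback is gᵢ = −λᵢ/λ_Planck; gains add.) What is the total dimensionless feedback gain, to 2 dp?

Convert to gains: g_cld = 0.032/2.65 = 0.01208; g_alb = 0.302/2.65 = 0.114.
Total gain g = 0.12608.

0.13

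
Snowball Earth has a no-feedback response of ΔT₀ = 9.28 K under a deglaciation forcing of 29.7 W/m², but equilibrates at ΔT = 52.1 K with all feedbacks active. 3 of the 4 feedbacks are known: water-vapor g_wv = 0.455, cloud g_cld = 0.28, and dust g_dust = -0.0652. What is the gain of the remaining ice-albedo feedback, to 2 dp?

Amplification A = ΔT/ΔT₀ = 52.1/9.28 = 5.614.
Total gain g = 1 − 1/A = 1 − 1/5.614 = 0.8219.
Known gains sum to 0.455 + 0.28 − 0.0652 = 0.6698.
g_ice = 0.8219 − 0.6698 = 0.15.

0.15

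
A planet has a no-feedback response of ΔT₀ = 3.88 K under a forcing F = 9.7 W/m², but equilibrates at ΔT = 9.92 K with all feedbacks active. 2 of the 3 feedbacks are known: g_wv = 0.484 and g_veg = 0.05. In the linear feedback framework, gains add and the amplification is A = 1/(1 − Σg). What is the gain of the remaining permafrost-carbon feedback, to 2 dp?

Amplification A = ΔT/ΔT₀ = 9.92/3.88 = 2.557.
Total gain g = 1 − 1/A = 1 − 1/2.557 = 0.6089.
Known gains sum to 0.484 + 0.05 = 0.534.
g_pf = 0.6089 − 0.534 = 0.07.

0.07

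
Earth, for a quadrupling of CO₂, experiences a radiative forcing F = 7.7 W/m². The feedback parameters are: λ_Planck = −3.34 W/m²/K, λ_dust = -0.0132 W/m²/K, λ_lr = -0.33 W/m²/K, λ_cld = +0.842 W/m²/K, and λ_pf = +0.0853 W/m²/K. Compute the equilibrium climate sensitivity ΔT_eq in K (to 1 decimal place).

2.8 K

Net feedback parameter λ = (−3.34) + (-0.0132) + (-0.33) + (+0.842) + (+0.0853) = -2.7559 W/m²/K.
ΔT = −F/λ = −7.7/(-2.7559) = 2.8 K.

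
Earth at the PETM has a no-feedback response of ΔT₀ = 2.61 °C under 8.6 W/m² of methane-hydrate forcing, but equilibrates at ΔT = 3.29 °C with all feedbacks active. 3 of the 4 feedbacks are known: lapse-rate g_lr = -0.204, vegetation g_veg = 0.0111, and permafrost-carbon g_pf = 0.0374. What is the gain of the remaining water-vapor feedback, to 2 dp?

Amplification A = ΔT/ΔT₀ = 3.29/2.61 = 1.261.
Total gain g = 1 − 1/A = 1 − 1/1.261 = 0.207.
Known gains sum to -0.204 + 0.0111 + 0.0374 = -0.1555.
g_wv = 0.207 + 0.1555 = 0.36.

0.36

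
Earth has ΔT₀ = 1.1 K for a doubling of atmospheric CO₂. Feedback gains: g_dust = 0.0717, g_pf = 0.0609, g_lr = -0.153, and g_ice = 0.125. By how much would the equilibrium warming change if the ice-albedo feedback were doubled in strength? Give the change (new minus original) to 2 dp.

Original: g = 0.1046, ΔT = 1.1/(1−0.1046) = 1.2285 K.
With doubled ice-albedo: g' = 0.2296, ΔT' = 1.1/(1−0.2296) = 1.4278 K.
Change = 1.4278 − 1.2285 = 0.20 K.

0.20 K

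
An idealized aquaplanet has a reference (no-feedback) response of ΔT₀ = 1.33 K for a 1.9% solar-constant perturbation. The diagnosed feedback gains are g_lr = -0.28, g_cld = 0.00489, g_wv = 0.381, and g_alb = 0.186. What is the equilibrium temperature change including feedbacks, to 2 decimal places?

Total gain g = -0.28 + 0.00489 + 0.381 + 0.186 = 0.29189.
Amplification A = 1/(1 − 0.29189) = 1.412.
ΔT = 1.33 × 1.412 = 1.88 K.

1.88 K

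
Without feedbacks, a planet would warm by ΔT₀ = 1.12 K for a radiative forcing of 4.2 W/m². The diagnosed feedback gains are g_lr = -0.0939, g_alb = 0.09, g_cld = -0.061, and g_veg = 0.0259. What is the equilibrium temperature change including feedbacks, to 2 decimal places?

1.08 K

Total gain g = -0.0939 + 0.09 − 0.061 + 0.0259 = -0.039.
Amplification A = 1/(1 + 0.039) = 0.9625.
ΔT = 1.12 × 0.9625 = 1.08 K.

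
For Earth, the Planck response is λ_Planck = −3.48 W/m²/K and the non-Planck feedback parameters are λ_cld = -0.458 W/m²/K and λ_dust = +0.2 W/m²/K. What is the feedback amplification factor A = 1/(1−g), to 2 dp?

0.93

Convert to gains: g_cld = -0.458/3.48 = -0.1316; g_dust = 0.2/3.48 = 0.05747.
Total gain g = -0.07413.
A = 1/(1 + 0.07413) = 0.93.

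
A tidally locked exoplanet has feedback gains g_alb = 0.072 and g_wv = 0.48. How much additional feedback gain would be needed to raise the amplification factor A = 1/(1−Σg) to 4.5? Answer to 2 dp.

0.23

Current total gain = 0.552.
Target gain for A = 4.5: g* = 1 − 1/4.5 = 0.7778.
Additional gain needed = 0.7778 − 0.552 = 0.23.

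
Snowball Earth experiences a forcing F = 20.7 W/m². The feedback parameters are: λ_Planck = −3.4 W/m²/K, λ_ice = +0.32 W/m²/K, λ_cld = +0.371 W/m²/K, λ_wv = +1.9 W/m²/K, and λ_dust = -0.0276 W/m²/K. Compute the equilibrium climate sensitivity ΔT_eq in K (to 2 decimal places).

24.74 K

Net feedback parameter λ = (−3.4) + (+0.32) + (+0.371) + (+1.9) + (-0.0276) = -0.8366 W/m²/K.
ΔT = −F/λ = −20.7/(-0.8366) = 24.74 K.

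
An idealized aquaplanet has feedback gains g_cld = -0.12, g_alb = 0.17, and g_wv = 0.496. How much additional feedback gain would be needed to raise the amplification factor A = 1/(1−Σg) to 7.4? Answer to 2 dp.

0.32

Current total gain = 0.546.
Target gain for A = 7.4: g* = 1 − 1/7.4 = 0.8649.
Additional gain needed = 0.8649 − 0.546 = 0.32.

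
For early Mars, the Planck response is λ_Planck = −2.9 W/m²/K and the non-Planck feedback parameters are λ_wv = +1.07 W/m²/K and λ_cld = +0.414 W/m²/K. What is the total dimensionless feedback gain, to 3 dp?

Convert to gains: g_wv = 1.07/2.9 = 0.369; g_cld = 0.414/2.9 = 0.1428.
Total gain g = 0.5118.

0.512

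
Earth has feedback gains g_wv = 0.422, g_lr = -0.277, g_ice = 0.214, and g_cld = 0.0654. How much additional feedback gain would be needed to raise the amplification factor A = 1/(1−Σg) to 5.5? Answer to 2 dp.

Current total gain = 0.4244.
Target gain for A = 5.5: g* = 1 − 1/5.5 = 0.8182.
Additional gain needed = 0.8182 − 0.4244 = 0.39.

0.39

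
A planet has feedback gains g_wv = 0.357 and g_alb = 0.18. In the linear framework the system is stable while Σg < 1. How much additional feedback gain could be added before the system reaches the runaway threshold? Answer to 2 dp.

Current total gain = 0.357 + 0.18 = 0.537.
Margin to runaway = 1 − 0.537 = 0.46.

0.46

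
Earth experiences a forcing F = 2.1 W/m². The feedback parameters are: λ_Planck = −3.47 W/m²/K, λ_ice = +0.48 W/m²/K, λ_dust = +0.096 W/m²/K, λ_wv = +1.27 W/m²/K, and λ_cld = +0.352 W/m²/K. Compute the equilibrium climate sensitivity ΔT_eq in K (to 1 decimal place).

Net feedback parameter λ = (−3.47) + (+0.48) + (+0.096) + (+1.27) + (+0.352) = -1.272 W/m²/K.
ΔT = −F/λ = −2.1/(-1.272) = 1.7 K.

1.7 K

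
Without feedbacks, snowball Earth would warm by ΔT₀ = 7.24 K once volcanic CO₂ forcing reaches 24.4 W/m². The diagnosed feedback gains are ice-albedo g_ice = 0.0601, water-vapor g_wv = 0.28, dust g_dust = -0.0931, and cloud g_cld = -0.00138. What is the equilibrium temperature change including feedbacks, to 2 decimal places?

9.60 K

Total gain g = 0.0601 + 0.28 − 0.0931 − 0.00138 = 0.24562.
Amplification A = 1/(1 − 0.24562) = 1.326.
ΔT = 7.24 × 1.326 = 9.60 K.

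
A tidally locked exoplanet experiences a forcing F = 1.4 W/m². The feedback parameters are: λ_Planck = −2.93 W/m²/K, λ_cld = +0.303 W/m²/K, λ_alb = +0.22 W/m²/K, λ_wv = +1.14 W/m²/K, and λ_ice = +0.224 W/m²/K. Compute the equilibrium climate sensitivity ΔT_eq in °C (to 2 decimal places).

Net feedback parameter λ = (−2.93) + (+0.303) + (+0.22) + (+1.14) + (+0.224) = -1.043 W/m²/K.
ΔT = −F/λ = −1.4/(-1.043) = 1.34 °C.

1.34 °C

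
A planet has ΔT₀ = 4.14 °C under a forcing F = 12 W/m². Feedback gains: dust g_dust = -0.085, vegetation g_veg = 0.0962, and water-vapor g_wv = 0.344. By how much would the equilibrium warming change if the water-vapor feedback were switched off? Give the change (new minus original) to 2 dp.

-2.23 °C

Original: g = 0.3552, ΔT = 4.14/(1−0.3552) = 6.4206 °C.
Without water-vapor: g' = 0.0112, ΔT' = 4.14/(1−0.0112) = 4.1869 °C.
Change = 4.1869 − 6.4206 = -2.23 °C.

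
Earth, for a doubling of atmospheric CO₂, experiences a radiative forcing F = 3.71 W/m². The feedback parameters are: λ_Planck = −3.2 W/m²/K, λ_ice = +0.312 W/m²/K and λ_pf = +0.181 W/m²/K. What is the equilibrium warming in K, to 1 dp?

1.4 K

Net feedback parameter λ = (−3.2) + (+0.312) + (+0.181) = -2.707 W/m²/K.
ΔT = −F/λ = −3.71/(-2.707) = 1.4 K.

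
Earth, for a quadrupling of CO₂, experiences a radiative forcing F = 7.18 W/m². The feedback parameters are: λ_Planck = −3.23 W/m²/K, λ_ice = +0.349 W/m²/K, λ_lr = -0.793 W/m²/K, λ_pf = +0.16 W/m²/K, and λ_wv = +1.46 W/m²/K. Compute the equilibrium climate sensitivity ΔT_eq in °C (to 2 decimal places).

Net feedback parameter λ = (−3.23) + (+0.349) + (-0.793) + (+0.16) + (+1.46) = -2.054 W/m²/K.
ΔT = −F/λ = −7.18/(-2.054) = 3.50 °C.

3.50 °C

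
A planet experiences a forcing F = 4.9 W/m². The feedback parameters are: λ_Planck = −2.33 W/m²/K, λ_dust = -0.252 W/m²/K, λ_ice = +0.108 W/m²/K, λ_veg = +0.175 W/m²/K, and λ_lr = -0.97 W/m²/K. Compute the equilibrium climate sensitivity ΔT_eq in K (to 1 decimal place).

1.5 K

Net feedback parameter λ = (−2.33) + (-0.252) + (+0.108) + (+0.175) + (-0.97) = -3.269 W/m²/K.
ΔT = −F/λ = −4.9/(-3.269) = 1.5 K.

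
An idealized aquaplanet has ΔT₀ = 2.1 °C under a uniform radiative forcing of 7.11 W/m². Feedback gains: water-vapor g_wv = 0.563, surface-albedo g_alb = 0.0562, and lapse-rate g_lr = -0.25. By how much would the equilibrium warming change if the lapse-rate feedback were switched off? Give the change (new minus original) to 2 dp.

2.19 °C

Original: g = 0.3692, ΔT = 2.1/(1−0.3692) = 3.3291 °C.
Without lapse-rate: g' = 0.6192, ΔT' = 2.1/(1−0.6192) = 5.5147 °C.
Change = 5.5147 − 3.3291 = 2.19 °C.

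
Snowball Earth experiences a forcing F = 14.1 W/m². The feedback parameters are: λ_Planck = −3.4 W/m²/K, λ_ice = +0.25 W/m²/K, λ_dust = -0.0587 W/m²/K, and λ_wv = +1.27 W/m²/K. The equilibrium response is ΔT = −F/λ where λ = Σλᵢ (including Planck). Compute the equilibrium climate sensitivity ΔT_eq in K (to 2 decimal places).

Net feedback parameter λ = (−3.4) + (+0.25) + (-0.0587) + (+1.27) = -1.9387 W/m²/K.
ΔT = −F/λ = −14.1/(-1.9387) = 7.27 K.

7.27 K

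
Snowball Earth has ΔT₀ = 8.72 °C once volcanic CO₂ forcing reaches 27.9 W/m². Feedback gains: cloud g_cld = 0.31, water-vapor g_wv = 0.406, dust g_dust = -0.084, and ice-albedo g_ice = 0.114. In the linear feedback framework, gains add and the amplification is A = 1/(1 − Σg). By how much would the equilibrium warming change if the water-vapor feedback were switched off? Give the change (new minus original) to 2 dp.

Original: g = 0.746, ΔT = 8.72/(1−0.746) = 34.3307 °C.
Without water-vapor: g' = 0.34, ΔT' = 8.72/(1−0.34) = 13.2121 °C.
Change = 13.2121 − 34.3307 = -21.12 °C.

-21.12 °C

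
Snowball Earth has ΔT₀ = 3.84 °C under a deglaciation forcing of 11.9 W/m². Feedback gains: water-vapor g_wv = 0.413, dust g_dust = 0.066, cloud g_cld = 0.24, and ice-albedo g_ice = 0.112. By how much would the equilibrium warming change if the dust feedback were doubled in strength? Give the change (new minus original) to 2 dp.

Original: g = 0.831, ΔT = 3.84/(1−0.831) = 22.7219 °C.
With doubled dust: g' = 0.897, ΔT' = 3.84/(1−0.897) = 37.2816 °C.
Change = 37.2816 − 22.7219 = 14.56 °C.

14.56 °C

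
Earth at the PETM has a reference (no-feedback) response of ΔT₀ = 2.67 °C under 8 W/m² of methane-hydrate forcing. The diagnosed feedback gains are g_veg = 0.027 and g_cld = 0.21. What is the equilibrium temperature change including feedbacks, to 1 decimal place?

3.5 °C

Total gain g = 0.027 + 0.21 = 0.237.
Amplification A = 1/(1 − 0.237) = 1.311.
ΔT = 2.67 × 1.311 = 3.5 °C.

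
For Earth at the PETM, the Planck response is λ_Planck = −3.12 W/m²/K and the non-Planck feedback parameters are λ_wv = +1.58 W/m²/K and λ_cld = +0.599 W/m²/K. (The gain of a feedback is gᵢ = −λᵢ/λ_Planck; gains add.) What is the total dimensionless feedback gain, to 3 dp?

0.698

Convert to gains: g_wv = 1.58/3.12 = 0.5064; g_cld = 0.599/3.12 = 0.192.
Total gain g = 0.6984.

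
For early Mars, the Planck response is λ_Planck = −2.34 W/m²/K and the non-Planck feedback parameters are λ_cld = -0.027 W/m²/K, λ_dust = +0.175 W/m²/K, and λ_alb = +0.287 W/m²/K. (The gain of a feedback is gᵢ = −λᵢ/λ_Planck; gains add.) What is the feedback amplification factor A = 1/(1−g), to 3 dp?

1.228

Convert to gains: g_cld = -0.027/2.34 = -0.01154; g_dust = 0.175/2.34 = 0.07479; g_alb = 0.287/2.34 = 0.1226.
Total gain g = 0.18585.
A = 1/(1 − 0.18585) = 1.228.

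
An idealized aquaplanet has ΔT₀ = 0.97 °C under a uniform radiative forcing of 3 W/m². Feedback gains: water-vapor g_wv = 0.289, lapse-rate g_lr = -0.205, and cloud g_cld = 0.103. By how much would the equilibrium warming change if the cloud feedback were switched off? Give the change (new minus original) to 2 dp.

Original: g = 0.187, ΔT = 0.97/(1−0.187) = 1.1931 °C.
Without cloud: g' = 0.084, ΔT' = 0.97/(1−0.084) = 1.0590 °C.
Change = 1.0590 − 1.1931 = -0.13 °C.

-0.13 °C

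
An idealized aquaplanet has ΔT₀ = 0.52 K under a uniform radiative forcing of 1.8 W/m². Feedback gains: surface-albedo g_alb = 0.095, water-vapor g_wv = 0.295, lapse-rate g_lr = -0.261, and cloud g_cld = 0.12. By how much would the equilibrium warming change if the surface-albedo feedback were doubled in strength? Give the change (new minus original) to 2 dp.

Original: g = 0.249, ΔT = 0.52/(1−0.249) = 0.6924 K.
With doubled surface-albedo: g' = 0.344, ΔT' = 0.52/(1−0.344) = 0.7927 K.
Change = 0.7927 − 0.6924 = 0.10 K.

0.10 K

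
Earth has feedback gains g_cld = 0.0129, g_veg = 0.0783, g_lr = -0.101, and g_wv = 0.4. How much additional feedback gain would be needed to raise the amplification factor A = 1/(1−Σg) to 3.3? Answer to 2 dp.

Current total gain = 0.3902.
Target gain for A = 3.3: g* = 1 − 1/3.3 = 0.697.
Additional gain needed = 0.697 − 0.3902 = 0.31.

0.31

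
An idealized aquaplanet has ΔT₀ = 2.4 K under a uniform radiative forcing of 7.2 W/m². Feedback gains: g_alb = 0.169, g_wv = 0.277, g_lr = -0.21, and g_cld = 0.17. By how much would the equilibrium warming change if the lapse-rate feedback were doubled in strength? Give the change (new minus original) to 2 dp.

-1.06 K

Original: g = 0.406, ΔT = 2.4/(1−0.406) = 4.0404 K.
With doubled lapse-rate: g' = 0.196, ΔT' = 2.4/(1−0.196) = 2.9851 K.
Change = 2.9851 − 4.0404 = -1.06 K.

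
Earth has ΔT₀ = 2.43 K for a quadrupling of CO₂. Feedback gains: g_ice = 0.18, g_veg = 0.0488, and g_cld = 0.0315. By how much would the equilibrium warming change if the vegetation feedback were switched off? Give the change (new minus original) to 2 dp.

Original: g = 0.2603, ΔT = 2.43/(1−0.2603) = 3.2851 K.
Without vegetation: g' = 0.2115, ΔT' = 2.43/(1−0.2115) = 3.0818 K.
Change = 3.0818 − 3.2851 = -0.20 K.

-0.20 K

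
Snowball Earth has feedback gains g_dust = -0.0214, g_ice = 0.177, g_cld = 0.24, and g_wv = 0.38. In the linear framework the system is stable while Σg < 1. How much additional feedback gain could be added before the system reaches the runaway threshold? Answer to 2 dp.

0.22

Current total gain = -0.0214 + 0.177 + 0.24 + 0.38 = 0.7756.
Margin to runaway = 1 − 0.7756 = 0.22.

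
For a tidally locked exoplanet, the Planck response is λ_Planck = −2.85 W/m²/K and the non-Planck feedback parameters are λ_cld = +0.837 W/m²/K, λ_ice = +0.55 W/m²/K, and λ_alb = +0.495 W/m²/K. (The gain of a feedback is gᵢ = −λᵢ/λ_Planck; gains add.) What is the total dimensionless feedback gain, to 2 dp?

Convert to gains: g_cld = 0.837/2.85 = 0.2937; g_ice = 0.55/2.85 = 0.193; g_alb = 0.495/2.85 = 0.1737.
Total gain g = 0.6604.

0.66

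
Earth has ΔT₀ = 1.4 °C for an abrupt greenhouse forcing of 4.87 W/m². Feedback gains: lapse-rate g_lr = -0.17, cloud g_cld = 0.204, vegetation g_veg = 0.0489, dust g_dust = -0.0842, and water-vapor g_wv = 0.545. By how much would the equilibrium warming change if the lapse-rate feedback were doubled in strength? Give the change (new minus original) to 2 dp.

-0.83 °C

Original: g = 0.5437, ΔT = 1.4/(1−0.5437) = 3.0682 °C.
With doubled lapse-rate: g' = 0.3737, ΔT' = 1.4/(1−0.3737) = 2.2354 °C.
Change = 2.2354 − 3.0682 = -0.83 °C.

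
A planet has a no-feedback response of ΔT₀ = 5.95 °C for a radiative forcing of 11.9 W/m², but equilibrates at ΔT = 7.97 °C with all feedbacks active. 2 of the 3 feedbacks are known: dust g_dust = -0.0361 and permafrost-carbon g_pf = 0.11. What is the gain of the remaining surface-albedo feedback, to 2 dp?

0.18

Amplification A = ΔT/ΔT₀ = 7.97/5.95 = 1.339.
Total gain g = 1 − 1/A = 1 − 1/1.339 = 0.2532.
Known gains sum to -0.0361 + 0.11 = 0.0739.
g_alb = 0.2532 − 0.0739 = 0.18.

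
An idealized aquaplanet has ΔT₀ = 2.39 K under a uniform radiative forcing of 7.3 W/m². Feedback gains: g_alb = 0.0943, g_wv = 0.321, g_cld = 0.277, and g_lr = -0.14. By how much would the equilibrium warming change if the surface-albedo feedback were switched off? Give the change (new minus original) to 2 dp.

Original: g = 0.5523, ΔT = 2.39/(1−0.5523) = 5.3384 K.
Without surface-albedo: g' = 0.458, ΔT' = 2.39/(1−0.458) = 4.4096 K.
Change = 4.4096 − 5.3384 = -0.93 K.

-0.93 K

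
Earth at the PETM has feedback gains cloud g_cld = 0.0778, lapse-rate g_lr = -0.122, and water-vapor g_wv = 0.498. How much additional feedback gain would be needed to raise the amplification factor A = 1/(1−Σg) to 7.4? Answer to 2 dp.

Current total gain = 0.4538.
Target gain for A = 7.4: g* = 1 − 1/7.4 = 0.8649.
Additional gain needed = 0.8649 − 0.4538 = 0.41.

0.41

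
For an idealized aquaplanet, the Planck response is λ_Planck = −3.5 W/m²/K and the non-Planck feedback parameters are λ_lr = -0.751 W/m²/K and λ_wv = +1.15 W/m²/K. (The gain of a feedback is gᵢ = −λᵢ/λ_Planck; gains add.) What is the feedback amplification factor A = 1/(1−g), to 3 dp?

1.129

Convert to gains: g_lr = -0.751/3.5 = -0.2146; g_wv = 1.15/3.5 = 0.3286.
Total gain g = 0.114.
A = 1/(1 − 0.114) = 1.129.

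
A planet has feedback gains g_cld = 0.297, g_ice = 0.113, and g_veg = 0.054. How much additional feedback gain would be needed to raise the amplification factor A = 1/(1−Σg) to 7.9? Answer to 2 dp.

0.41

Current total gain = 0.464.
Target gain for A = 7.9: g* = 1 − 1/7.9 = 0.8734.
Additional gain needed = 0.8734 − 0.464 = 0.41.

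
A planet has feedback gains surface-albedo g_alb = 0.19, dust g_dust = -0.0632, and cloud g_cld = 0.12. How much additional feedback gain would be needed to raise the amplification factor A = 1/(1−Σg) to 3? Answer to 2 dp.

Current total gain = 0.2468.
Target gain for A = 3: g* = 1 − 1/3 = 0.6667.
Additional gain needed = 0.6667 − 0.2468 = 0.42.

0.42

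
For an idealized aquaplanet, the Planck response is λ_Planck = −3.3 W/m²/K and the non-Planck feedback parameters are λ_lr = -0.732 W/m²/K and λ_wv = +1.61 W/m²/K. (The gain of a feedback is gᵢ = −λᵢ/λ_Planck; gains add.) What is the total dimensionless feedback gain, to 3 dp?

0.266

Convert to gains: g_lr = -0.732/3.3 = -0.2218; g_wv = 1.61/3.3 = 0.4879.
Total gain g = 0.2661.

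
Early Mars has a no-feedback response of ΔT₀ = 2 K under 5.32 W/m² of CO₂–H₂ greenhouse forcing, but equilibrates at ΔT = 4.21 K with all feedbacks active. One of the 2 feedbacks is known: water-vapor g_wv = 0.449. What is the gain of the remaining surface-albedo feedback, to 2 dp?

0.08

Amplification A = ΔT/ΔT₀ = 4.21/2 = 2.105.
Total gain g = 1 − 1/A = 1 − 1/2.105 = 0.5249.
The known gain is 0.449.
g_alb = 0.5249 − 0.449 = 0.08.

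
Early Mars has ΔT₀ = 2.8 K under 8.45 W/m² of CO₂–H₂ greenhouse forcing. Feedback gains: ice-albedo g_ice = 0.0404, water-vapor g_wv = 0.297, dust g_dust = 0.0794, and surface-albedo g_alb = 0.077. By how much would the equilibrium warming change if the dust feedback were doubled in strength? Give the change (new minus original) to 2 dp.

1.03 K

Original: g = 0.4938, ΔT = 2.8/(1−0.4938) = 5.5314 K.
With doubled dust: g' = 0.5732, ΔT' = 2.8/(1−0.5732) = 6.5604 K.
Change = 6.5604 − 5.5314 = 1.03 K.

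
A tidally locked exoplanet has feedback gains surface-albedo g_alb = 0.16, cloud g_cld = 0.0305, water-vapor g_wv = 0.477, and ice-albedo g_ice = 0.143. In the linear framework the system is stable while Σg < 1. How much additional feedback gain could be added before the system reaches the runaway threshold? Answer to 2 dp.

Current total gain = 0.16 + 0.0305 + 0.477 + 0.143 = 0.8105.
Margin to runaway = 1 − 0.8105 = 0.19.

0.19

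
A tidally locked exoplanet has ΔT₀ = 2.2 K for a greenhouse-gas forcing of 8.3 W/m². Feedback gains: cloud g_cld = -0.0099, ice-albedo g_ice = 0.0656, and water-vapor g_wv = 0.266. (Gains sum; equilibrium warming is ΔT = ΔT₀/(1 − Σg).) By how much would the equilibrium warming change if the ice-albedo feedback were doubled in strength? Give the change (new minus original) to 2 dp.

Original: g = 0.3217, ΔT = 2.2/(1−0.3217) = 3.2434 K.
With doubled ice-albedo: g' = 0.3873, ΔT' = 2.2/(1−0.3873) = 3.5907 K.
Change = 3.5907 − 3.2434 = 0.35 K.

0.35 K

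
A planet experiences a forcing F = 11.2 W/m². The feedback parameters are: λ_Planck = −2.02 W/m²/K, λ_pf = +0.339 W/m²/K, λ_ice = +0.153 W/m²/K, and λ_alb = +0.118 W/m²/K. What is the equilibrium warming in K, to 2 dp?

Net feedback parameter λ = (−2.02) + (+0.339) + (+0.153) + (+0.118) = -1.41 W/m²/K.
ΔT = −F/λ = −11.2/(-1.41) = 7.94 K.

7.94 K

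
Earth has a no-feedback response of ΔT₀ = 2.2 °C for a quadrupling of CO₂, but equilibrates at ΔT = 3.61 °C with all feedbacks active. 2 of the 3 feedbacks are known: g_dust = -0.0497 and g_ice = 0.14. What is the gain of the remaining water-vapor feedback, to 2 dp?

Amplification A = ΔT/ΔT₀ = 3.61/2.2 = 1.641.
Total gain g = 1 − 1/A = 1 − 1/1.641 = 0.3906.
Known gains sum to -0.0497 + 0.14 = 0.0903.
g_wv = 0.3906 − 0.0903 = 0.30.

0.30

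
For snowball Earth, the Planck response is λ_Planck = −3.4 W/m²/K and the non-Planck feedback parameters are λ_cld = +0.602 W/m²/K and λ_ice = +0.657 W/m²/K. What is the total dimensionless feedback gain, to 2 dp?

Convert to gains: g_cld = 0.602/3.4 = 0.1771; g_ice = 0.657/3.4 = 0.1932.
Total gain g = 0.3703.

0.37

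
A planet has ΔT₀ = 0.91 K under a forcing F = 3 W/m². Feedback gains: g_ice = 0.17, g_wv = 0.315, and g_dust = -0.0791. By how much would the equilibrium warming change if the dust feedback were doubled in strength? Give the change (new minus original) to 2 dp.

Original: g = 0.4059, ΔT = 0.91/(1−0.4059) = 1.5317 K.
With doubled dust: g' = 0.3268, ΔT' = 0.91/(1−0.3268) = 1.3518 K.
Change = 1.3518 − 1.5317 = -0.18 K.

-0.18 K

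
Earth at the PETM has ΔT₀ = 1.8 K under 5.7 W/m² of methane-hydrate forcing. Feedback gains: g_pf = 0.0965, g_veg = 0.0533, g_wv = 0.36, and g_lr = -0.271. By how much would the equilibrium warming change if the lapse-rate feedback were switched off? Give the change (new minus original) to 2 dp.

Original: g = 0.2388, ΔT = 1.8/(1−0.2388) = 2.3647 K.
Without lapse-rate: g' = 0.5098, ΔT' = 1.8/(1−0.5098) = 3.6720 K.
Change = 3.6720 − 2.3647 = 1.31 K.

1.31 K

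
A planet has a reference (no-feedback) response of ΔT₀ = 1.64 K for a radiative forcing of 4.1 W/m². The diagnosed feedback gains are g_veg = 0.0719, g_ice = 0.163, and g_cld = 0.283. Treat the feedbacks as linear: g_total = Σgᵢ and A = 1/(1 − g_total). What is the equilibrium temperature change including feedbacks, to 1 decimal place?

Total gain g = 0.0719 + 0.163 + 0.283 = 0.5179.
Amplification A = 1/(1 − 0.5179) = 2.074.
ΔT = 1.64 × 2.074 = 3.4 K.

3.4 K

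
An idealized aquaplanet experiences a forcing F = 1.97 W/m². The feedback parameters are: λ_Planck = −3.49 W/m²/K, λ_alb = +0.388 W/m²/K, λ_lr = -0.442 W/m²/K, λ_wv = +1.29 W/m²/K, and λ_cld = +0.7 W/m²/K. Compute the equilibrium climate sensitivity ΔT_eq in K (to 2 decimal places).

1.27 K

Net feedback parameter λ = (−3.49) + (+0.388) + (-0.442) + (+1.29) + (+0.7) = -1.554 W/m²/K.
ΔT = −F/λ = −1.97/(-1.554) = 1.27 K.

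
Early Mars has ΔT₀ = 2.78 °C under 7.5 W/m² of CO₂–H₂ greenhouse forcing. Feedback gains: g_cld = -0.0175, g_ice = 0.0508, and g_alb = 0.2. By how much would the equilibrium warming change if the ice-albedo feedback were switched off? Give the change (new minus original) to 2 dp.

-0.23 °C

Original: g = 0.2333, ΔT = 2.78/(1−0.2333) = 3.6259 °C.
Without ice-albedo: g' = 0.1825, ΔT' = 2.78/(1−0.1825) = 3.4006 °C.
Change = 3.4006 − 3.6259 = -0.23 °C.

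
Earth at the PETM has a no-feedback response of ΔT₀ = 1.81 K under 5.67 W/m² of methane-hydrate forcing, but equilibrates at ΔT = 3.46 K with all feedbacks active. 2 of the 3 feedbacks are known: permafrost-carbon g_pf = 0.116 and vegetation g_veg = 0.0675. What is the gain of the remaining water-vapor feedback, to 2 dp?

Amplification A = ΔT/ΔT₀ = 3.46/1.81 = 1.912.
Total gain g = 1 − 1/A = 1 − 1/1.912 = 0.477.
Known gains sum to 0.116 + 0.0675 = 0.1835.
g_wv = 0.477 − 0.1835 = 0.29.

0.29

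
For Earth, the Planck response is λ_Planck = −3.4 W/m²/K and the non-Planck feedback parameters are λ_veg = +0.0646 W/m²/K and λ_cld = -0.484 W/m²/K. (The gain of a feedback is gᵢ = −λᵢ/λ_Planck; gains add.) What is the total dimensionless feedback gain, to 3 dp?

Convert to gains: g_veg = 0.0646/3.4 = 0.019; g_cld = -0.484/3.4 = -0.1424.
Total gain g = -0.1234.

-0.123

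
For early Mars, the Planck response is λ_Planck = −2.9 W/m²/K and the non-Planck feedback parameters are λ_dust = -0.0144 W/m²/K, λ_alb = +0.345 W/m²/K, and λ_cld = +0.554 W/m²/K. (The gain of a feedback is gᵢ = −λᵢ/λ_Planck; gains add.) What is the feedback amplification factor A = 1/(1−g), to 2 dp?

1.44

Convert to gains: g_dust = -0.0144/2.9 = -0.004966; g_alb = 0.345/2.9 = 0.119; g_cld = 0.554/2.9 = 0.191.
Total gain g = 0.305034.
A = 1/(1 − 0.305034) = 1.44.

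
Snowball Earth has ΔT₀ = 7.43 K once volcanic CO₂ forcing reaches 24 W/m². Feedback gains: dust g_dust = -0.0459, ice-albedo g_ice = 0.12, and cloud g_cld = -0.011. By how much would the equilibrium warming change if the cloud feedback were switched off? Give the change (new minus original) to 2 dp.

0.09 K

Original: g = 0.0631, ΔT = 7.43/(1−0.0631) = 7.9304 K.
Without cloud: g' = 0.0741, ΔT' = 7.43/(1−0.0741) = 8.0246 K.
Change = 8.0246 − 7.9304 = 0.09 K.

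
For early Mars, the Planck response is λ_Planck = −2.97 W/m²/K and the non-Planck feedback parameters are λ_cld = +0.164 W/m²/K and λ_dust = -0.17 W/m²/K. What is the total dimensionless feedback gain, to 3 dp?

-0.002

Convert to gains: g_cld = 0.164/2.97 = 0.05522; g_dust = -0.17/2.97 = -0.05724.
Total gain g = -0.00202.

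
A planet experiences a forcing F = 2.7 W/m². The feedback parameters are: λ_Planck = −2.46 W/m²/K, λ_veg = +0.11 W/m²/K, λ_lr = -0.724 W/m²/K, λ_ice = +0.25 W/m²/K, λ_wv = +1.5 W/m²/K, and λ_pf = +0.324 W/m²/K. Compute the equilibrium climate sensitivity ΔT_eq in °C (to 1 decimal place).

2.7 °C

Net feedback parameter λ = (−2.46) + (+0.11) + (-0.724) + (+0.25) + (+1.5) + (+0.324) = -1 W/m²/K.
ΔT = −F/λ = −2.7/(-1) = 2.7 °C.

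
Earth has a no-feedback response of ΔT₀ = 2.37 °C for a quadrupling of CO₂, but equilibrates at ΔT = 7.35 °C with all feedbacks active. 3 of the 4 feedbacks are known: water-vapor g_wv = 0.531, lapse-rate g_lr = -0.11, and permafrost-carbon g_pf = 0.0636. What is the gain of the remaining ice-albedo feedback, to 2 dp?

Amplification A = ΔT/ΔT₀ = 7.35/2.37 = 3.101.
Total gain g = 1 − 1/A = 1 − 1/3.101 = 0.6775.
Known gains sum to 0.531 − 0.11 + 0.0636 = 0.4846.
g_ice = 0.6775 − 0.4846 = 0.19.

0.19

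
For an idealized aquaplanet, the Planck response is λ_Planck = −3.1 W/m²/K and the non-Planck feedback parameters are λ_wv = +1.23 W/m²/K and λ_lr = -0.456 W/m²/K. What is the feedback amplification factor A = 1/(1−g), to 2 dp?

1.33

Convert to gains: g_wv = 1.23/3.1 = 0.3968; g_lr = -0.456/3.1 = -0.1471.
Total gain g = 0.2497.
A = 1/(1 − 0.2497) = 1.33.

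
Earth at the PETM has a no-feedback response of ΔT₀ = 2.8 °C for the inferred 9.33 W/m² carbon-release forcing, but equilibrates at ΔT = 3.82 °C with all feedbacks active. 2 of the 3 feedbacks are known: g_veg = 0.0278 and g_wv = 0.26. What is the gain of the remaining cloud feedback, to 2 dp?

-0.02

Amplification A = ΔT/ΔT₀ = 3.82/2.8 = 1.364.
Total gain g = 1 − 1/A = 1 − 1/1.364 = 0.2669.
Known gains sum to 0.0278 + 0.26 = 0.2878.
g_cld = 0.2669 − 0.2878 = -0.02.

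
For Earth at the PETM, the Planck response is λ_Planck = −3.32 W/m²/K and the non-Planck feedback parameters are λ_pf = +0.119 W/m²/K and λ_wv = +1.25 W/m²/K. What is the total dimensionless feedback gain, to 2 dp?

0.41

Convert to gains: g_pf = 0.119/3.32 = 0.03584; g_wv = 1.25/3.32 = 0.3765.
Total gain g = 0.41234.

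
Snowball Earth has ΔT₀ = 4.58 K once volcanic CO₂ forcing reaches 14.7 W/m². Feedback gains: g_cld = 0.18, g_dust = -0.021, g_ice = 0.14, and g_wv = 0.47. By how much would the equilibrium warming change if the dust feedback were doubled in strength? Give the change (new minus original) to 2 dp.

-1.65 K

Original: g = 0.769, ΔT = 4.58/(1−0.769) = 19.8268 K.
With doubled dust: g' = 0.748, ΔT' = 4.58/(1−0.748) = 18.1746 K.
Change = 18.1746 − 19.8268 = -1.65 K.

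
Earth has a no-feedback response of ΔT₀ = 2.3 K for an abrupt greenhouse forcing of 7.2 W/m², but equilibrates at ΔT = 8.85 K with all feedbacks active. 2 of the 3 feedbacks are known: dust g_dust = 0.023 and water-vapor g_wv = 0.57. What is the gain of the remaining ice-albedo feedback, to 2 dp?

Amplification A = ΔT/ΔT₀ = 8.85/2.3 = 3.848.
Total gain g = 1 − 1/A = 1 − 1/3.848 = 0.7401.
Known gains sum to 0.023 + 0.57 = 0.593.
g_ice = 0.7401 − 0.593 = 0.15.

0.15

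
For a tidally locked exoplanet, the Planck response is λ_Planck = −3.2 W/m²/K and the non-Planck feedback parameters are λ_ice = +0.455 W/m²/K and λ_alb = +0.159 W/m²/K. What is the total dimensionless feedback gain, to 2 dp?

Convert to gains: g_ice = 0.455/3.2 = 0.1422; g_alb = 0.159/3.2 = 0.04969.
Total gain g = 0.19189.

0.19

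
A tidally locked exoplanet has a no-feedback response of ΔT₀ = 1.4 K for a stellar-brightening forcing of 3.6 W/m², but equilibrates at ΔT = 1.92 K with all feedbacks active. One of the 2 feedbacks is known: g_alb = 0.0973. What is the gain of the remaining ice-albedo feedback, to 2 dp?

0.17

Amplification A = ΔT/ΔT₀ = 1.92/1.4 = 1.371.
Total gain g = 1 − 1/A = 1 − 1/1.371 = 0.2706.
The known gain is 0.0973.
g_ice = 0.2706 − 0.0973 = 0.17.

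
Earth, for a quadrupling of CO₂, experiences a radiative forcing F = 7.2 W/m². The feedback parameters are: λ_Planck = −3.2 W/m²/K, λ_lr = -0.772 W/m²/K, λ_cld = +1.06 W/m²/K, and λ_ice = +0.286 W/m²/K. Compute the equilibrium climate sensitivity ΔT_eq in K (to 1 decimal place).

2.7 K

Net feedback parameter λ = (−3.2) + (-0.772) + (+1.06) + (+0.286) = -2.626 W/m²/K.
ΔT = −F/λ = −7.2/(-2.626) = 2.7 K.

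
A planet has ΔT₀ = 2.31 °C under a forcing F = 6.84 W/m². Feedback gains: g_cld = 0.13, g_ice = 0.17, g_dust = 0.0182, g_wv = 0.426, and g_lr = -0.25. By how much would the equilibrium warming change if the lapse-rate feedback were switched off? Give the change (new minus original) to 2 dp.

Original: g = 0.4942, ΔT = 2.31/(1−0.4942) = 4.5670 °C.
Without lapse-rate: g' = 0.7442, ΔT' = 2.31/(1−0.7442) = 9.0305 °C.
Change = 9.0305 − 4.5670 = 4.46 °C.

4.46 °C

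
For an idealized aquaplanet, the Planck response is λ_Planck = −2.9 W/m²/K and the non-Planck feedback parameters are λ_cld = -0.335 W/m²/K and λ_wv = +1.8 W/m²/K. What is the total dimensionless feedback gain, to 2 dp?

0.51

Convert to gains: g_cld = -0.335/2.9 = -0.1155; g_wv = 1.8/2.9 = 0.6207.
Total gain g = 0.5052.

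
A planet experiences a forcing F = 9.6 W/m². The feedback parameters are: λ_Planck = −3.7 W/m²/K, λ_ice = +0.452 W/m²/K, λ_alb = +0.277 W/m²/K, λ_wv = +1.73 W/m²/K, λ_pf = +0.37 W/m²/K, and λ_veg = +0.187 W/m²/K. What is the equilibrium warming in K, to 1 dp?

14.0 K

Net feedback parameter λ = (−3.7) + (+0.452) + (+0.277) + (+1.73) + (+0.37) + (+0.187) = -0.684 W/m²/K.
ΔT = −F/λ = −9.6/(-0.684) = 14.0 K.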